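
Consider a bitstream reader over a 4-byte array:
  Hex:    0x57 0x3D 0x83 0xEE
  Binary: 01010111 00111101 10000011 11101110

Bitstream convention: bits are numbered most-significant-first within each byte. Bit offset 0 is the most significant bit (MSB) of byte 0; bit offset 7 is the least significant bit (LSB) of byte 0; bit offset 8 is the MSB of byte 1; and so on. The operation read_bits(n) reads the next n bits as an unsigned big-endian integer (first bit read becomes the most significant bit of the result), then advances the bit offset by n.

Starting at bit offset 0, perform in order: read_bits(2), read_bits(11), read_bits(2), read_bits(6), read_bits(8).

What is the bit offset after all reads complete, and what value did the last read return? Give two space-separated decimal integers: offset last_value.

Read 1: bits[0:2] width=2 -> value=1 (bin 01); offset now 2 = byte 0 bit 2; 30 bits remain
Read 2: bits[2:13] width=11 -> value=743 (bin 01011100111); offset now 13 = byte 1 bit 5; 19 bits remain
Read 3: bits[13:15] width=2 -> value=2 (bin 10); offset now 15 = byte 1 bit 7; 17 bits remain
Read 4: bits[15:21] width=6 -> value=48 (bin 110000); offset now 21 = byte 2 bit 5; 11 bits remain
Read 5: bits[21:29] width=8 -> value=125 (bin 01111101); offset now 29 = byte 3 bit 5; 3 bits remain

Answer: 29 125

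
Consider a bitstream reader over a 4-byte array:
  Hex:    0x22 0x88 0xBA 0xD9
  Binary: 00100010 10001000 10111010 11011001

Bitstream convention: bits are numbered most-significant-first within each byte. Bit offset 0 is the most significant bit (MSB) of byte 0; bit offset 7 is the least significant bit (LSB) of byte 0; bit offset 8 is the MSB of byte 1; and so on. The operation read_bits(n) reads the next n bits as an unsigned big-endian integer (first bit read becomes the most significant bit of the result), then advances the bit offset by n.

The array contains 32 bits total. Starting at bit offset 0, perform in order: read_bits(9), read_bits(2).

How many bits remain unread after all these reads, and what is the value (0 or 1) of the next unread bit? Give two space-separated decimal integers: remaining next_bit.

Answer: 21 0

Derivation:
Read 1: bits[0:9] width=9 -> value=69 (bin 001000101); offset now 9 = byte 1 bit 1; 23 bits remain
Read 2: bits[9:11] width=2 -> value=0 (bin 00); offset now 11 = byte 1 bit 3; 21 bits remain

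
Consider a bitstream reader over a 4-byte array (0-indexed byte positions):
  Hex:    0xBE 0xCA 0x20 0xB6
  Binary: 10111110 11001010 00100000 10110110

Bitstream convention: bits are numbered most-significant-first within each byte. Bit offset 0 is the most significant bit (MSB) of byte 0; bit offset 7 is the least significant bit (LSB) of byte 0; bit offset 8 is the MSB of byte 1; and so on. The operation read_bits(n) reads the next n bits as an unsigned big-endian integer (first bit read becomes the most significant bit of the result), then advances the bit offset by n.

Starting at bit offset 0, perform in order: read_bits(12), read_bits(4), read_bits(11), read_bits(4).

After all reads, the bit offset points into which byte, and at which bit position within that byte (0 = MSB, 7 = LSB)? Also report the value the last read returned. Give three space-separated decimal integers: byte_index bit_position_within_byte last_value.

Read 1: bits[0:12] width=12 -> value=3052 (bin 101111101100); offset now 12 = byte 1 bit 4; 20 bits remain
Read 2: bits[12:16] width=4 -> value=10 (bin 1010); offset now 16 = byte 2 bit 0; 16 bits remain
Read 3: bits[16:27] width=11 -> value=261 (bin 00100000101); offset now 27 = byte 3 bit 3; 5 bits remain
Read 4: bits[27:31] width=4 -> value=11 (bin 1011); offset now 31 = byte 3 bit 7; 1 bits remain

Answer: 3 7 11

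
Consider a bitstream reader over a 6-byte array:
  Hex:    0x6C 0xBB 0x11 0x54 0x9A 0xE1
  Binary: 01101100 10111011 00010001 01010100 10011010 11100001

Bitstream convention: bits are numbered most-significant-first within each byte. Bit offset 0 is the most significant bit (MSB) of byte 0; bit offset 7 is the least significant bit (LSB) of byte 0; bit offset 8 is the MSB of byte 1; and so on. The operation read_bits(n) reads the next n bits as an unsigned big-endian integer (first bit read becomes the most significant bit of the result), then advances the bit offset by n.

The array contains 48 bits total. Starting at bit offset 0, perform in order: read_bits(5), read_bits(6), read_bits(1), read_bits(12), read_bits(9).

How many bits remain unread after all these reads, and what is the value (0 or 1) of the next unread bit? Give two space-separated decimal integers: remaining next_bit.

Answer: 15 0

Derivation:
Read 1: bits[0:5] width=5 -> value=13 (bin 01101); offset now 5 = byte 0 bit 5; 43 bits remain
Read 2: bits[5:11] width=6 -> value=37 (bin 100101); offset now 11 = byte 1 bit 3; 37 bits remain
Read 3: bits[11:12] width=1 -> value=1 (bin 1); offset now 12 = byte 1 bit 4; 36 bits remain
Read 4: bits[12:24] width=12 -> value=2833 (bin 101100010001); offset now 24 = byte 3 bit 0; 24 bits remain
Read 5: bits[24:33] width=9 -> value=169 (bin 010101001); offset now 33 = byte 4 bit 1; 15 bits remain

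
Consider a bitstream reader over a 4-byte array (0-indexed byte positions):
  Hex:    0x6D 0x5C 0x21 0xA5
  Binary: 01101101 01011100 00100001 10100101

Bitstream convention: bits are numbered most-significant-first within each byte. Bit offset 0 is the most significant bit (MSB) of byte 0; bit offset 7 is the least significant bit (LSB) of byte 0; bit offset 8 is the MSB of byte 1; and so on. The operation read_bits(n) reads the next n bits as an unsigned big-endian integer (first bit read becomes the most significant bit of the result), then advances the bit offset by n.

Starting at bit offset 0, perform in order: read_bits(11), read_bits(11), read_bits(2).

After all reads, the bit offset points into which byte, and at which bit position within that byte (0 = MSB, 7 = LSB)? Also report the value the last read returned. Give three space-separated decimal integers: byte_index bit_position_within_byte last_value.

Read 1: bits[0:11] width=11 -> value=874 (bin 01101101010); offset now 11 = byte 1 bit 3; 21 bits remain
Read 2: bits[11:22] width=11 -> value=1800 (bin 11100001000); offset now 22 = byte 2 bit 6; 10 bits remain
Read 3: bits[22:24] width=2 -> value=1 (bin 01); offset now 24 = byte 3 bit 0; 8 bits remain

Answer: 3 0 1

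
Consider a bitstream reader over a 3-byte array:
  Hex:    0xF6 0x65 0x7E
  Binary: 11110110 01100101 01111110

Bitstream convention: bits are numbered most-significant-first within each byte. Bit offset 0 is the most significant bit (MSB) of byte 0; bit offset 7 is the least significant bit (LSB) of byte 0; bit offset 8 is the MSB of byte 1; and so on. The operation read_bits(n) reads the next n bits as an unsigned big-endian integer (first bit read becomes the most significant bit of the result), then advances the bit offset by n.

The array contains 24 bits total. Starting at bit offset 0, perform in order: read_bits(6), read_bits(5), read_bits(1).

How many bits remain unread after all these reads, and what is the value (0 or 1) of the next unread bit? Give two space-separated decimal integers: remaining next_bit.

Answer: 12 0

Derivation:
Read 1: bits[0:6] width=6 -> value=61 (bin 111101); offset now 6 = byte 0 bit 6; 18 bits remain
Read 2: bits[6:11] width=5 -> value=19 (bin 10011); offset now 11 = byte 1 bit 3; 13 bits remain
Read 3: bits[11:12] width=1 -> value=0 (bin 0); offset now 12 = byte 1 bit 4; 12 bits remain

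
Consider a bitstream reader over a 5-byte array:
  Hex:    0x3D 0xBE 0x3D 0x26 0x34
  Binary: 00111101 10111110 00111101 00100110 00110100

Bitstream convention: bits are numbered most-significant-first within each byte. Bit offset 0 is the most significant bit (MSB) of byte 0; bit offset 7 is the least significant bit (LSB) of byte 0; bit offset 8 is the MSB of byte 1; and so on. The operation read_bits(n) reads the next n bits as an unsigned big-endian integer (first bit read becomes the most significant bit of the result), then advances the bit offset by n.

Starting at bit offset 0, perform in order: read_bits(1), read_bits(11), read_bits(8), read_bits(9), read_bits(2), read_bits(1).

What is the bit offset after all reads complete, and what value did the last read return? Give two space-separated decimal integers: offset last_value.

Answer: 32 0

Derivation:
Read 1: bits[0:1] width=1 -> value=0 (bin 0); offset now 1 = byte 0 bit 1; 39 bits remain
Read 2: bits[1:12] width=11 -> value=987 (bin 01111011011); offset now 12 = byte 1 bit 4; 28 bits remain
Read 3: bits[12:20] width=8 -> value=227 (bin 11100011); offset now 20 = byte 2 bit 4; 20 bits remain
Read 4: bits[20:29] width=9 -> value=420 (bin 110100100); offset now 29 = byte 3 bit 5; 11 bits remain
Read 5: bits[29:31] width=2 -> value=3 (bin 11); offset now 31 = byte 3 bit 7; 9 bits remain
Read 6: bits[31:32] width=1 -> value=0 (bin 0); offset now 32 = byte 4 bit 0; 8 bits remain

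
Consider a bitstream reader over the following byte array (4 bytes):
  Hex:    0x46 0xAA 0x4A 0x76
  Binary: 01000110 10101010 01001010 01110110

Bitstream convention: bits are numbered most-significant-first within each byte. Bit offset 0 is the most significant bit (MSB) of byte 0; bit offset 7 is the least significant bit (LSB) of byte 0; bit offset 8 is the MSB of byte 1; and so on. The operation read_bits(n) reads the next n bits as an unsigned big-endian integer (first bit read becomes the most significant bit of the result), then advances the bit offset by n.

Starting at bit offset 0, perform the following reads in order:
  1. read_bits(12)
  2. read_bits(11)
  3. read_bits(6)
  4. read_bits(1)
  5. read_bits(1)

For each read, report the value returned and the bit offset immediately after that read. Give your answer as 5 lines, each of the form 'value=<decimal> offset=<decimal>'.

Read 1: bits[0:12] width=12 -> value=1130 (bin 010001101010); offset now 12 = byte 1 bit 4; 20 bits remain
Read 2: bits[12:23] width=11 -> value=1317 (bin 10100100101); offset now 23 = byte 2 bit 7; 9 bits remain
Read 3: bits[23:29] width=6 -> value=14 (bin 001110); offset now 29 = byte 3 bit 5; 3 bits remain
Read 4: bits[29:30] width=1 -> value=1 (bin 1); offset now 30 = byte 3 bit 6; 2 bits remain
Read 5: bits[30:31] width=1 -> value=1 (bin 1); offset now 31 = byte 3 bit 7; 1 bits remain

Answer: value=1130 offset=12
value=1317 offset=23
value=14 offset=29
value=1 offset=30
value=1 offset=31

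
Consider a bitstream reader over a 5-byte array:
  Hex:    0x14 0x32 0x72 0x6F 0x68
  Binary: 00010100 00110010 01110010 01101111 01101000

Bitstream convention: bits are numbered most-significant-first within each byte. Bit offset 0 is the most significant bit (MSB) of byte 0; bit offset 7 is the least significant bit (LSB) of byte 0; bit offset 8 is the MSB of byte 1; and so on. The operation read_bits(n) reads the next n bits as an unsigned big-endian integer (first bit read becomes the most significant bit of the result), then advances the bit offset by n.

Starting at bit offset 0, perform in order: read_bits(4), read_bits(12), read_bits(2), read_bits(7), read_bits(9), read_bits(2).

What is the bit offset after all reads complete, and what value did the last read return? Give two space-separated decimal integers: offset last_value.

Answer: 36 2

Derivation:
Read 1: bits[0:4] width=4 -> value=1 (bin 0001); offset now 4 = byte 0 bit 4; 36 bits remain
Read 2: bits[4:16] width=12 -> value=1074 (bin 010000110010); offset now 16 = byte 2 bit 0; 24 bits remain
Read 3: bits[16:18] width=2 -> value=1 (bin 01); offset now 18 = byte 2 bit 2; 22 bits remain
Read 4: bits[18:25] width=7 -> value=100 (bin 1100100); offset now 25 = byte 3 bit 1; 15 bits remain
Read 5: bits[25:34] width=9 -> value=445 (bin 110111101); offset now 34 = byte 4 bit 2; 6 bits remain
Read 6: bits[34:36] width=2 -> value=2 (bin 10); offset now 36 = byte 4 bit 4; 4 bits remain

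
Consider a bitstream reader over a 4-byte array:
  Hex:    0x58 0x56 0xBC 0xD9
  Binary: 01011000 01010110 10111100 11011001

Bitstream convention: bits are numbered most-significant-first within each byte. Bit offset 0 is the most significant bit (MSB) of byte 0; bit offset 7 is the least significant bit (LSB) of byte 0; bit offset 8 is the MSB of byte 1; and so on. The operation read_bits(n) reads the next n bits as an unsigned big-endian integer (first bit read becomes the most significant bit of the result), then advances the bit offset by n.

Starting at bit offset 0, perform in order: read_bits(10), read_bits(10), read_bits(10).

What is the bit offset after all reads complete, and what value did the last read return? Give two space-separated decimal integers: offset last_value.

Read 1: bits[0:10] width=10 -> value=353 (bin 0101100001); offset now 10 = byte 1 bit 2; 22 bits remain
Read 2: bits[10:20] width=10 -> value=363 (bin 0101101011); offset now 20 = byte 2 bit 4; 12 bits remain
Read 3: bits[20:30] width=10 -> value=822 (bin 1100110110); offset now 30 = byte 3 bit 6; 2 bits remain

Answer: 30 822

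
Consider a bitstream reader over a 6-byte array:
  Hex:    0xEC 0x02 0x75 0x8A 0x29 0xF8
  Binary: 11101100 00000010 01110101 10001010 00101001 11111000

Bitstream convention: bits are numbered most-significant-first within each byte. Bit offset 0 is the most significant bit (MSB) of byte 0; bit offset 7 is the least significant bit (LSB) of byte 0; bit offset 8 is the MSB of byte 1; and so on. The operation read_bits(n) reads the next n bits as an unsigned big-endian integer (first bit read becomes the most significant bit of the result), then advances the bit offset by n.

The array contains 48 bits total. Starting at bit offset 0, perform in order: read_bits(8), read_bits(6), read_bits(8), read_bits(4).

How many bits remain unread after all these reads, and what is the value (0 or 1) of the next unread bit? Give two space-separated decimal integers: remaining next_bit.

Answer: 22 0

Derivation:
Read 1: bits[0:8] width=8 -> value=236 (bin 11101100); offset now 8 = byte 1 bit 0; 40 bits remain
Read 2: bits[8:14] width=6 -> value=0 (bin 000000); offset now 14 = byte 1 bit 6; 34 bits remain
Read 3: bits[14:22] width=8 -> value=157 (bin 10011101); offset now 22 = byte 2 bit 6; 26 bits remain
Read 4: bits[22:26] width=4 -> value=6 (bin 0110); offset now 26 = byte 3 bit 2; 22 bits remain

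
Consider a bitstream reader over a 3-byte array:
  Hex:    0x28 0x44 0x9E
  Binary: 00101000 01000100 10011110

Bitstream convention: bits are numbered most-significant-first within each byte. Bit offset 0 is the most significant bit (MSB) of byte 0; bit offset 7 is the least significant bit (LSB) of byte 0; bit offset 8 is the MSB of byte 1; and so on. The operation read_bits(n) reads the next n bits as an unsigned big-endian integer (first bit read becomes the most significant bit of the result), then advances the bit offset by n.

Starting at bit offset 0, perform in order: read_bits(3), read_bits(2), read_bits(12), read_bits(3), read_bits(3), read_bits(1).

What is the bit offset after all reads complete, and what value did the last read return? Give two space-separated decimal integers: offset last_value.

Answer: 24 0

Derivation:
Read 1: bits[0:3] width=3 -> value=1 (bin 001); offset now 3 = byte 0 bit 3; 21 bits remain
Read 2: bits[3:5] width=2 -> value=1 (bin 01); offset now 5 = byte 0 bit 5; 19 bits remain
Read 3: bits[5:17] width=12 -> value=137 (bin 000010001001); offset now 17 = byte 2 bit 1; 7 bits remain
Read 4: bits[17:20] width=3 -> value=1 (bin 001); offset now 20 = byte 2 bit 4; 4 bits remain
Read 5: bits[20:23] width=3 -> value=7 (bin 111); offset now 23 = byte 2 bit 7; 1 bits remain
Read 6: bits[23:24] width=1 -> value=0 (bin 0); offset now 24 = byte 3 bit 0; 0 bits remain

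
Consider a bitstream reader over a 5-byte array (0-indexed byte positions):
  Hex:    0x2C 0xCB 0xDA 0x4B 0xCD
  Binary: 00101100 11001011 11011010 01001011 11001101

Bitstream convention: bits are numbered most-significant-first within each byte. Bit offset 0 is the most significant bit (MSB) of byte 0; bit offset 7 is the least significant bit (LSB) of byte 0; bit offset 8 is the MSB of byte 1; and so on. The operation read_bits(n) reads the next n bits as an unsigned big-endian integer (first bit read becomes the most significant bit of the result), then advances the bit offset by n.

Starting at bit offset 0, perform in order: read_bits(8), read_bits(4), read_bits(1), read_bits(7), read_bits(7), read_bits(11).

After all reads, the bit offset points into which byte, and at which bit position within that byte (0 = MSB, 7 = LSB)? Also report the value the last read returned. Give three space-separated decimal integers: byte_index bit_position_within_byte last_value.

Read 1: bits[0:8] width=8 -> value=44 (bin 00101100); offset now 8 = byte 1 bit 0; 32 bits remain
Read 2: bits[8:12] width=4 -> value=12 (bin 1100); offset now 12 = byte 1 bit 4; 28 bits remain
Read 3: bits[12:13] width=1 -> value=1 (bin 1); offset now 13 = byte 1 bit 5; 27 bits remain
Read 4: bits[13:20] width=7 -> value=61 (bin 0111101); offset now 20 = byte 2 bit 4; 20 bits remain
Read 5: bits[20:27] width=7 -> value=82 (bin 1010010); offset now 27 = byte 3 bit 3; 13 bits remain
Read 6: bits[27:38] width=11 -> value=755 (bin 01011110011); offset now 38 = byte 4 bit 6; 2 bits remain

Answer: 4 6 755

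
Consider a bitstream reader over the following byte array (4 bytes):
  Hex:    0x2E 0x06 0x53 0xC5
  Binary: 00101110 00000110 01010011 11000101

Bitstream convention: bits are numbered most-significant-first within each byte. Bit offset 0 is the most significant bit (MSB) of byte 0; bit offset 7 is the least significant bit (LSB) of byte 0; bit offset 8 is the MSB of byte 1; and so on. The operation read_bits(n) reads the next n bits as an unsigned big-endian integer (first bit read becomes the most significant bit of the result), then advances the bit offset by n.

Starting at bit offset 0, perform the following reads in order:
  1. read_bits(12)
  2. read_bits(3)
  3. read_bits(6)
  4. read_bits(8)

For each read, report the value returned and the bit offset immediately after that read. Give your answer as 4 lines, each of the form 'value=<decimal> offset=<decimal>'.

Answer: value=736 offset=12
value=3 offset=15
value=10 offset=21
value=120 offset=29

Derivation:
Read 1: bits[0:12] width=12 -> value=736 (bin 001011100000); offset now 12 = byte 1 bit 4; 20 bits remain
Read 2: bits[12:15] width=3 -> value=3 (bin 011); offset now 15 = byte 1 bit 7; 17 bits remain
Read 3: bits[15:21] width=6 -> value=10 (bin 001010); offset now 21 = byte 2 bit 5; 11 bits remain
Read 4: bits[21:29] width=8 -> value=120 (bin 01111000); offset now 29 = byte 3 bit 5; 3 bits remain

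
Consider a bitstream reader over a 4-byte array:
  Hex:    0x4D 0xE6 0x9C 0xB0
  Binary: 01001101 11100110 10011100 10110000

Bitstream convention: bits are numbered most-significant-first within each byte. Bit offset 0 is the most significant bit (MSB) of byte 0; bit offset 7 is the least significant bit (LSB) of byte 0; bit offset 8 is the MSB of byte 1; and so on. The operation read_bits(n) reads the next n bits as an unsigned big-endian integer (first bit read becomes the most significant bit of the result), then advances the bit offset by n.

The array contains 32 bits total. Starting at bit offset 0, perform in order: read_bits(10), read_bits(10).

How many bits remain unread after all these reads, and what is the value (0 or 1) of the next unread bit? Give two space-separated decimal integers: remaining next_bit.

Answer: 12 1

Derivation:
Read 1: bits[0:10] width=10 -> value=311 (bin 0100110111); offset now 10 = byte 1 bit 2; 22 bits remain
Read 2: bits[10:20] width=10 -> value=617 (bin 1001101001); offset now 20 = byte 2 bit 4; 12 bits remain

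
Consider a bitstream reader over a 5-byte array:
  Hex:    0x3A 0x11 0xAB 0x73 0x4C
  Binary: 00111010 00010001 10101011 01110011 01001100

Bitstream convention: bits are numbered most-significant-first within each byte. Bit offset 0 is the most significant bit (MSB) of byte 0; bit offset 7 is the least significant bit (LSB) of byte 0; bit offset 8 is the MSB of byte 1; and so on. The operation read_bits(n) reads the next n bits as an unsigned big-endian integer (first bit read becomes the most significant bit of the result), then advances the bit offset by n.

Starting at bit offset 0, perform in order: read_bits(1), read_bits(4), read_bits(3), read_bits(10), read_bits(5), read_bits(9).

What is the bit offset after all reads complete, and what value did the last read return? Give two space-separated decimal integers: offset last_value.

Read 1: bits[0:1] width=1 -> value=0 (bin 0); offset now 1 = byte 0 bit 1; 39 bits remain
Read 2: bits[1:5] width=4 -> value=7 (bin 0111); offset now 5 = byte 0 bit 5; 35 bits remain
Read 3: bits[5:8] width=3 -> value=2 (bin 010); offset now 8 = byte 1 bit 0; 32 bits remain
Read 4: bits[8:18] width=10 -> value=70 (bin 0001000110); offset now 18 = byte 2 bit 2; 22 bits remain
Read 5: bits[18:23] width=5 -> value=21 (bin 10101); offset now 23 = byte 2 bit 7; 17 bits remain
Read 6: bits[23:32] width=9 -> value=371 (bin 101110011); offset now 32 = byte 4 bit 0; 8 bits remain

Answer: 32 371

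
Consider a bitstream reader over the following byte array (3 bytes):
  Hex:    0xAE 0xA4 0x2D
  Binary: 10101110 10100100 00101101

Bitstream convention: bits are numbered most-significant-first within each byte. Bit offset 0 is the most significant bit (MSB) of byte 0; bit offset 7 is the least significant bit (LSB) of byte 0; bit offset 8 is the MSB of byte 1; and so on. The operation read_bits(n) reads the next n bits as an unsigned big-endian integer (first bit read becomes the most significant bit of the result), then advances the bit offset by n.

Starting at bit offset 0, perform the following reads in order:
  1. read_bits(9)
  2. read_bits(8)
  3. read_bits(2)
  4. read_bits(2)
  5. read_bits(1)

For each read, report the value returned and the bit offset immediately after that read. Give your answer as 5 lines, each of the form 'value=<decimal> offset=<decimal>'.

Answer: value=349 offset=9
value=72 offset=17
value=1 offset=19
value=1 offset=21
value=1 offset=22

Derivation:
Read 1: bits[0:9] width=9 -> value=349 (bin 101011101); offset now 9 = byte 1 bit 1; 15 bits remain
Read 2: bits[9:17] width=8 -> value=72 (bin 01001000); offset now 17 = byte 2 bit 1; 7 bits remain
Read 3: bits[17:19] width=2 -> value=1 (bin 01); offset now 19 = byte 2 bit 3; 5 bits remain
Read 4: bits[19:21] width=2 -> value=1 (bin 01); offset now 21 = byte 2 bit 5; 3 bits remain
Read 5: bits[21:22] width=1 -> value=1 (bin 1); offset now 22 = byte 2 bit 6; 2 bits remain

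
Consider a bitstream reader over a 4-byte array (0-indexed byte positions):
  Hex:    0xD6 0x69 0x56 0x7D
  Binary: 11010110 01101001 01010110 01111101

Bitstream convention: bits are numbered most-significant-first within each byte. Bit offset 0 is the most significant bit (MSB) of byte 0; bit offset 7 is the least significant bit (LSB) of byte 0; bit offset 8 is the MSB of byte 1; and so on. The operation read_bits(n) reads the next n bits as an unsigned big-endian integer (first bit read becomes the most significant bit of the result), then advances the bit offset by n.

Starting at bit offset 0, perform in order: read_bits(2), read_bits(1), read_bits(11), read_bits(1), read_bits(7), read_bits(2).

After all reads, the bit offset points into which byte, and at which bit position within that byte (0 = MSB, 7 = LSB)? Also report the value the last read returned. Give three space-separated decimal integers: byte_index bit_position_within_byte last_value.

Read 1: bits[0:2] width=2 -> value=3 (bin 11); offset now 2 = byte 0 bit 2; 30 bits remain
Read 2: bits[2:3] width=1 -> value=0 (bin 0); offset now 3 = byte 0 bit 3; 29 bits remain
Read 3: bits[3:14] width=11 -> value=1434 (bin 10110011010); offset now 14 = byte 1 bit 6; 18 bits remain
Read 4: bits[14:15] width=1 -> value=0 (bin 0); offset now 15 = byte 1 bit 7; 17 bits remain
Read 5: bits[15:22] width=7 -> value=85 (bin 1010101); offset now 22 = byte 2 bit 6; 10 bits remain
Read 6: bits[22:24] width=2 -> value=2 (bin 10); offset now 24 = byte 3 bit 0; 8 bits remain

Answer: 3 0 2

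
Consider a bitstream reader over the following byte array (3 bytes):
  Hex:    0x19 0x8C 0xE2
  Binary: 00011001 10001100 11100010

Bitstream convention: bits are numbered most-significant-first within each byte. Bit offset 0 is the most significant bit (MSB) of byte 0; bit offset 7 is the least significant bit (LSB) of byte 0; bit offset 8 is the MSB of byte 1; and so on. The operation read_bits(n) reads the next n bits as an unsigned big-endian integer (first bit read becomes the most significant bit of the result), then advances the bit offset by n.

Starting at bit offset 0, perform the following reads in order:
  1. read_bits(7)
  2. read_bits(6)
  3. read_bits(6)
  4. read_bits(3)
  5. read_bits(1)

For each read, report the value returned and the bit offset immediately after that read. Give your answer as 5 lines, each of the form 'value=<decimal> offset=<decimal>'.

Read 1: bits[0:7] width=7 -> value=12 (bin 0001100); offset now 7 = byte 0 bit 7; 17 bits remain
Read 2: bits[7:13] width=6 -> value=49 (bin 110001); offset now 13 = byte 1 bit 5; 11 bits remain
Read 3: bits[13:19] width=6 -> value=39 (bin 100111); offset now 19 = byte 2 bit 3; 5 bits remain
Read 4: bits[19:22] width=3 -> value=0 (bin 000); offset now 22 = byte 2 bit 6; 2 bits remain
Read 5: bits[22:23] width=1 -> value=1 (bin 1); offset now 23 = byte 2 bit 7; 1 bits remain

Answer: value=12 offset=7
value=49 offset=13
value=39 offset=19
value=0 offset=22
value=1 offset=23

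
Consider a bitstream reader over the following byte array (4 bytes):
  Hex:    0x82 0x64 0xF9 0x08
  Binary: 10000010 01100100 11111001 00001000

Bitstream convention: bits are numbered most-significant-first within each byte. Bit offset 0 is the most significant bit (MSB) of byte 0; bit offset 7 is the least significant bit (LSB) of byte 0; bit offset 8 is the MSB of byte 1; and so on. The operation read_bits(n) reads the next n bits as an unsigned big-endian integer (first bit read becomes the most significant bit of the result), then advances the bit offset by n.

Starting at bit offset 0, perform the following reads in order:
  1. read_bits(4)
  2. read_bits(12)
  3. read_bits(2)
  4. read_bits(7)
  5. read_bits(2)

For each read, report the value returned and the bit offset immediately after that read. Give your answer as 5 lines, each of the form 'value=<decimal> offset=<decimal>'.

Answer: value=8 offset=4
value=612 offset=16
value=3 offset=18
value=114 offset=25
value=0 offset=27

Derivation:
Read 1: bits[0:4] width=4 -> value=8 (bin 1000); offset now 4 = byte 0 bit 4; 28 bits remain
Read 2: bits[4:16] width=12 -> value=612 (bin 001001100100); offset now 16 = byte 2 bit 0; 16 bits remain
Read 3: bits[16:18] width=2 -> value=3 (bin 11); offset now 18 = byte 2 bit 2; 14 bits remain
Read 4: bits[18:25] width=7 -> value=114 (bin 1110010); offset now 25 = byte 3 bit 1; 7 bits remain
Read 5: bits[25:27] width=2 -> value=0 (bin 00); offset now 27 = byte 3 bit 3; 5 bits remain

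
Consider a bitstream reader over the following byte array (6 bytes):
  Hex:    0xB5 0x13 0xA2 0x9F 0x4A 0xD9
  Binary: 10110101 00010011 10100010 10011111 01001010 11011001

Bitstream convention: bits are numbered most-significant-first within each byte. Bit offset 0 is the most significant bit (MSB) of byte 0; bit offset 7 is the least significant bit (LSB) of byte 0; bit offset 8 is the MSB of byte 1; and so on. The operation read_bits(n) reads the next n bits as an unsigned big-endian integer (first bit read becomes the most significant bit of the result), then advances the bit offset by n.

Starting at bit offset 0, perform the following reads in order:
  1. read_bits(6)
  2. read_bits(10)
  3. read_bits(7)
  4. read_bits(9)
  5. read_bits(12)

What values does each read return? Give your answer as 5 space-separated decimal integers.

Read 1: bits[0:6] width=6 -> value=45 (bin 101101); offset now 6 = byte 0 bit 6; 42 bits remain
Read 2: bits[6:16] width=10 -> value=275 (bin 0100010011); offset now 16 = byte 2 bit 0; 32 bits remain
Read 3: bits[16:23] width=7 -> value=81 (bin 1010001); offset now 23 = byte 2 bit 7; 25 bits remain
Read 4: bits[23:32] width=9 -> value=159 (bin 010011111); offset now 32 = byte 4 bit 0; 16 bits remain
Read 5: bits[32:44] width=12 -> value=1197 (bin 010010101101); offset now 44 = byte 5 bit 4; 4 bits remain

Answer: 45 275 81 159 1197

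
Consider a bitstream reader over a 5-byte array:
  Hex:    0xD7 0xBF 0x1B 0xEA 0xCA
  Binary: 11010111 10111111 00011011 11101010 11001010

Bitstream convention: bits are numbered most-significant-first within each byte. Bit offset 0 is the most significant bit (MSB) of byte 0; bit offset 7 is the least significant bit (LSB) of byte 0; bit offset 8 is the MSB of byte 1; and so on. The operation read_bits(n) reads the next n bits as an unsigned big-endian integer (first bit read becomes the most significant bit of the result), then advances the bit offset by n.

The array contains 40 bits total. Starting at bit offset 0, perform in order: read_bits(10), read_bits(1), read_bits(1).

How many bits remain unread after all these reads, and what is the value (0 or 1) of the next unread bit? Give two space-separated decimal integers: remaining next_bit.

Read 1: bits[0:10] width=10 -> value=862 (bin 1101011110); offset now 10 = byte 1 bit 2; 30 bits remain
Read 2: bits[10:11] width=1 -> value=1 (bin 1); offset now 11 = byte 1 bit 3; 29 bits remain
Read 3: bits[11:12] width=1 -> value=1 (bin 1); offset now 12 = byte 1 bit 4; 28 bits remain

Answer: 28 1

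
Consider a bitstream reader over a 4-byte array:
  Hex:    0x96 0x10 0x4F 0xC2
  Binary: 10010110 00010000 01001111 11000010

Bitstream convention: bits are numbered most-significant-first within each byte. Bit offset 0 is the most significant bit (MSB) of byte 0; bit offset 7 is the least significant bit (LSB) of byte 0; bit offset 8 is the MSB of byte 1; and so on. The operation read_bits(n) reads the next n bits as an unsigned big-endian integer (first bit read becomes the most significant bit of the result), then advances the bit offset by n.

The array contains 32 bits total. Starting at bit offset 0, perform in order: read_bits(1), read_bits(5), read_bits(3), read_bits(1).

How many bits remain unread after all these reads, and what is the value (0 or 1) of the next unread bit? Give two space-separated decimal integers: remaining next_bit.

Answer: 22 0

Derivation:
Read 1: bits[0:1] width=1 -> value=1 (bin 1); offset now 1 = byte 0 bit 1; 31 bits remain
Read 2: bits[1:6] width=5 -> value=5 (bin 00101); offset now 6 = byte 0 bit 6; 26 bits remain
Read 3: bits[6:9] width=3 -> value=4 (bin 100); offset now 9 = byte 1 bit 1; 23 bits remain
Read 4: bits[9:10] width=1 -> value=0 (bin 0); offset now 10 = byte 1 bit 2; 22 bits remain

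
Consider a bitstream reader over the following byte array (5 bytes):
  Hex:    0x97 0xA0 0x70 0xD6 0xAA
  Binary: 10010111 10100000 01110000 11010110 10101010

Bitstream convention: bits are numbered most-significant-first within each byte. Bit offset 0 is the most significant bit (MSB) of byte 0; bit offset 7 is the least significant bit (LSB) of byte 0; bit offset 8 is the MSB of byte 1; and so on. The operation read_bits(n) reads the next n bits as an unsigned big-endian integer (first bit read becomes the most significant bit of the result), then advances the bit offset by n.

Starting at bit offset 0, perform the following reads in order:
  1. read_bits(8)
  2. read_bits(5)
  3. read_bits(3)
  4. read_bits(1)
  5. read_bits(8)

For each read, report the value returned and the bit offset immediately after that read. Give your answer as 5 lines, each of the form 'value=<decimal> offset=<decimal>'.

Read 1: bits[0:8] width=8 -> value=151 (bin 10010111); offset now 8 = byte 1 bit 0; 32 bits remain
Read 2: bits[8:13] width=5 -> value=20 (bin 10100); offset now 13 = byte 1 bit 5; 27 bits remain
Read 3: bits[13:16] width=3 -> value=0 (bin 000); offset now 16 = byte 2 bit 0; 24 bits remain
Read 4: bits[16:17] width=1 -> value=0 (bin 0); offset now 17 = byte 2 bit 1; 23 bits remain
Read 5: bits[17:25] width=8 -> value=225 (bin 11100001); offset now 25 = byte 3 bit 1; 15 bits remain

Answer: value=151 offset=8
value=20 offset=13
value=0 offset=16
value=0 offset=17
value=225 offset=25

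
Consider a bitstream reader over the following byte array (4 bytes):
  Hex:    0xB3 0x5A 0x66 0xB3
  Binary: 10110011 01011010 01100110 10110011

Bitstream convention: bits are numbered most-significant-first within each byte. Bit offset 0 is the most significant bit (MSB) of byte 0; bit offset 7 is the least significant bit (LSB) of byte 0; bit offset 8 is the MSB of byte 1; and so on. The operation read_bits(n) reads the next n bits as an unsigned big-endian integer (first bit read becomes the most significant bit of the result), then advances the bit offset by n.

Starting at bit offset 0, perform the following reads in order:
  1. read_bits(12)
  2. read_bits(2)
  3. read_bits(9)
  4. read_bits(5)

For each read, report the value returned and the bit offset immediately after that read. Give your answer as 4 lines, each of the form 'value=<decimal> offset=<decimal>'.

Read 1: bits[0:12] width=12 -> value=2869 (bin 101100110101); offset now 12 = byte 1 bit 4; 20 bits remain
Read 2: bits[12:14] width=2 -> value=2 (bin 10); offset now 14 = byte 1 bit 6; 18 bits remain
Read 3: bits[14:23] width=9 -> value=307 (bin 100110011); offset now 23 = byte 2 bit 7; 9 bits remain
Read 4: bits[23:28] width=5 -> value=11 (bin 01011); offset now 28 = byte 3 bit 4; 4 bits remain

Answer: value=2869 offset=12
value=2 offset=14
value=307 offset=23
value=11 offset=28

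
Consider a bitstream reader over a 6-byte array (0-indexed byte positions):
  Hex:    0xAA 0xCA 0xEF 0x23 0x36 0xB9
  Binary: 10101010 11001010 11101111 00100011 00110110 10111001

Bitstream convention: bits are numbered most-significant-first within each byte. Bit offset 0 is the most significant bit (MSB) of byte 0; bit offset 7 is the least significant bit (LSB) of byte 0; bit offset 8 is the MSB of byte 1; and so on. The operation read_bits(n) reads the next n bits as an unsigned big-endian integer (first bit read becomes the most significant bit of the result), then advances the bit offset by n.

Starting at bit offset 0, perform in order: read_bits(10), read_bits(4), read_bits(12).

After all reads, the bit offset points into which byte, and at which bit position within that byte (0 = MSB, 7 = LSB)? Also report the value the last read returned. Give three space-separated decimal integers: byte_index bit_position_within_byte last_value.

Answer: 3 2 3004

Derivation:
Read 1: bits[0:10] width=10 -> value=683 (bin 1010101011); offset now 10 = byte 1 bit 2; 38 bits remain
Read 2: bits[10:14] width=4 -> value=2 (bin 0010); offset now 14 = byte 1 bit 6; 34 bits remain
Read 3: bits[14:26] width=12 -> value=3004 (bin 101110111100); offset now 26 = byte 3 bit 2; 22 bits remain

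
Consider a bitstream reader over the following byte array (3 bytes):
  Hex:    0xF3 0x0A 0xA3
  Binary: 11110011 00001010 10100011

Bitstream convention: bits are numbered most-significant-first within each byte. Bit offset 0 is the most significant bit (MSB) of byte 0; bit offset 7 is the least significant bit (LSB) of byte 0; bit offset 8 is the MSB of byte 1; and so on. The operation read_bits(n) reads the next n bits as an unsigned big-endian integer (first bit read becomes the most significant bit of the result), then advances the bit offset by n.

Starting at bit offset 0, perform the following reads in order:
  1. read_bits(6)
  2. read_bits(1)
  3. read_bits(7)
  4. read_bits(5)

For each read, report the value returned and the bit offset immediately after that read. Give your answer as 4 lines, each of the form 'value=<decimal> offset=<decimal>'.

Read 1: bits[0:6] width=6 -> value=60 (bin 111100); offset now 6 = byte 0 bit 6; 18 bits remain
Read 2: bits[6:7] width=1 -> value=1 (bin 1); offset now 7 = byte 0 bit 7; 17 bits remain
Read 3: bits[7:14] width=7 -> value=66 (bin 1000010); offset now 14 = byte 1 bit 6; 10 bits remain
Read 4: bits[14:19] width=5 -> value=21 (bin 10101); offset now 19 = byte 2 bit 3; 5 bits remain

Answer: value=60 offset=6
value=1 offset=7
value=66 offset=14
value=21 offset=19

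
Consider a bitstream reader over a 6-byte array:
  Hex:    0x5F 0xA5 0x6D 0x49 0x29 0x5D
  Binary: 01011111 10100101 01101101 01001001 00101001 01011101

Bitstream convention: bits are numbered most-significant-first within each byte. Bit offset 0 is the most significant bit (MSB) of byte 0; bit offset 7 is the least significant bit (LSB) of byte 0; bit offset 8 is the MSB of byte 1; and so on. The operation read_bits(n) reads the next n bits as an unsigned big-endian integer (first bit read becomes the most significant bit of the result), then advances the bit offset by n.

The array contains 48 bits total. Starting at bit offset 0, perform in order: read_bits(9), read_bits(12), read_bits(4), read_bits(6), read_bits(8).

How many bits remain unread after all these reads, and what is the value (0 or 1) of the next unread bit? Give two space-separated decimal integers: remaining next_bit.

Answer: 9 1

Derivation:
Read 1: bits[0:9] width=9 -> value=191 (bin 010111111); offset now 9 = byte 1 bit 1; 39 bits remain
Read 2: bits[9:21] width=12 -> value=1197 (bin 010010101101); offset now 21 = byte 2 bit 5; 27 bits remain
Read 3: bits[21:25] width=4 -> value=10 (bin 1010); offset now 25 = byte 3 bit 1; 23 bits remain
Read 4: bits[25:31] width=6 -> value=36 (bin 100100); offset now 31 = byte 3 bit 7; 17 bits remain
Read 5: bits[31:39] width=8 -> value=148 (bin 10010100); offset now 39 = byte 4 bit 7; 9 bits remain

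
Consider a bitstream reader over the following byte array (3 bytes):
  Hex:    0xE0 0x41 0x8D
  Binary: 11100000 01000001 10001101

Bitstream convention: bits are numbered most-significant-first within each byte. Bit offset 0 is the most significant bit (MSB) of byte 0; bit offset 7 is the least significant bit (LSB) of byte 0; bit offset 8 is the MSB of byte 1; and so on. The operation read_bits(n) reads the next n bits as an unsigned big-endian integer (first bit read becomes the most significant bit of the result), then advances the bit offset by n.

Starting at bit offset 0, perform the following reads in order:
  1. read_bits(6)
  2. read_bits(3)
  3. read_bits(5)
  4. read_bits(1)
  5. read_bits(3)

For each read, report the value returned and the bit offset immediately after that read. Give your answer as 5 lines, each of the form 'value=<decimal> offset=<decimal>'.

Answer: value=56 offset=6
value=0 offset=9
value=16 offset=14
value=0 offset=15
value=6 offset=18

Derivation:
Read 1: bits[0:6] width=6 -> value=56 (bin 111000); offset now 6 = byte 0 bit 6; 18 bits remain
Read 2: bits[6:9] width=3 -> value=0 (bin 000); offset now 9 = byte 1 bit 1; 15 bits remain
Read 3: bits[9:14] width=5 -> value=16 (bin 10000); offset now 14 = byte 1 bit 6; 10 bits remain
Read 4: bits[14:15] width=1 -> value=0 (bin 0); offset now 15 = byte 1 bit 7; 9 bits remain
Read 5: bits[15:18] width=3 -> value=6 (bin 110); offset now 18 = byte 2 bit 2; 6 bits remain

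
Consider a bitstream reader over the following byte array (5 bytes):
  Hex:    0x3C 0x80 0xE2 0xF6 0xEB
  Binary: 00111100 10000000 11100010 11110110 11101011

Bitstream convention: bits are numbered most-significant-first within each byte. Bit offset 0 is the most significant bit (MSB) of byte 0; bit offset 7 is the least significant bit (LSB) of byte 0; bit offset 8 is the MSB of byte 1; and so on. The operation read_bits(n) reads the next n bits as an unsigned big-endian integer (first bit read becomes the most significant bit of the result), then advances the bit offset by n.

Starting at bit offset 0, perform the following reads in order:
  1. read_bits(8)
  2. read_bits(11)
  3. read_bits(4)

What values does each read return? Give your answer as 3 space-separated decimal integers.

Answer: 60 1031 1

Derivation:
Read 1: bits[0:8] width=8 -> value=60 (bin 00111100); offset now 8 = byte 1 bit 0; 32 bits remain
Read 2: bits[8:19] width=11 -> value=1031 (bin 10000000111); offset now 19 = byte 2 bit 3; 21 bits remain
Read 3: bits[19:23] width=4 -> value=1 (bin 0001); offset now 23 = byte 2 bit 7; 17 bits remain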